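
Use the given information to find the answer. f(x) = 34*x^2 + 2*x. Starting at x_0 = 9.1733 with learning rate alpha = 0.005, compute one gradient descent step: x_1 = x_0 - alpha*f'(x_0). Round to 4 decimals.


We compute the gradient at x_0 and apply the update.
f'(x) = 68*x + 2
f'(9.1733) = 68*9.1733 + 2 = 625.7844
x_1 = 9.1733 - 0.005*625.7844 = 6.0444


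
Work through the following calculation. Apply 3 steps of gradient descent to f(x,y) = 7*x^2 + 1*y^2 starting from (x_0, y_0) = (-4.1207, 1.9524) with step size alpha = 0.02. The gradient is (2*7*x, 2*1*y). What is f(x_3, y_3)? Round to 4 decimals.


Gradient descent on f(x,y) = 7*x^2 + 1*y^2.
Starting point: (-4.1207, 1.9524), alpha = 0.02
Step 1: grad_x = 2*7*-4.1207 = -57.6898, grad_y = 2*1*1.9524 = 3.9048
  x_1 = -4.1207 - 0.02*-57.6898 = -2.9669
  y_1 = 1.9524 - 0.02*3.9048 = 1.8743
Step 2: grad_x = 2*7*-2.9669 = -41.5367, grad_y = 2*1*1.8743 = 3.7486
  x_2 = -2.9669 - 0.02*-41.5367 = -2.1362
  y_2 = 1.8743 - 0.02*3.7486 = 1.7993
Step 3: grad_x = 2*7*-2.1362 = -29.9064, grad_y = 2*1*1.7993 = 3.5987
  x_3 = -2.1362 - 0.02*-29.9064 = -1.538
  y_3 = 1.7993 - 0.02*3.5987 = 1.7274
f(-1.538, 1.7274) = 7*(-1.538)^2 + 1*1.7274^2 = 19.5428


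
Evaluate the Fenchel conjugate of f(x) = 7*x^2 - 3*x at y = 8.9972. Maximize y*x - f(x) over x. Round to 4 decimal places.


f*(y) = sup_x {y*x - a*x^2 - b*x} = sup_x {(y-b)*x - a*x^2}
FOC: (y - b) - 2a*x = 0 => x* = (y - b)/(2a)
x* = (8.9972 + 3)/(2*7) = 0.8569
f*(8.9972) = (y-b)^2/(4a) = (8.9972 + 3)^2/(4*7)
= 143.9328/28 = 5.1405


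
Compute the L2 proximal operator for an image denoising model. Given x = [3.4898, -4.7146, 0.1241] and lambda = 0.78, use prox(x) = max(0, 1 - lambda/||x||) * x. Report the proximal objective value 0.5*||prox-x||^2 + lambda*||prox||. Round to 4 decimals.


Step 1: Compute ||x||.
||x|| = 5.867
Step 2: Compute scaling factor.
scale = max(0, 1 - 0.78/5.867) = 0.8671
Step 3: prox(x) = [3.0258, -4.0878, 0.1076]
||prox(x)|| = 5.087
Step 4: Proximal objective.
0.5*||prox-x||^2 = 0.3042
lambda*||prox|| = 3.9679
Total = 4.2721


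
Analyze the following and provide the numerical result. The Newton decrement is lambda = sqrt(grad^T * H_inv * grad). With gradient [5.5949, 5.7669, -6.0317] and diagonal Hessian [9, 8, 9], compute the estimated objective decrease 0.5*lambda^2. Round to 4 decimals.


Step 1: H is diagonal, so H^(-1) * g = [0.6217, 0.7209, -0.6702].
Step 2: g^T H^(-1) g = sum_i g_i^2 / H_ii
  = (5.5949)^2/9 + (5.7669)^2/8 + (-6.0317)^2/9
  = 3.4781 + 4.1571 + 4.0424 = 11.6776
Step 3: Objective decrease = 0.5 * g^T H^(-1) g = 5.8388


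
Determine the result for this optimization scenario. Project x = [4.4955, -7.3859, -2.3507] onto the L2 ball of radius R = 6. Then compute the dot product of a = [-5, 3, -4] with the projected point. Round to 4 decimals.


Step 1: Compute ||x|| (intermediates to 6 decimals).
||x|| = sqrt(4.4955^2 + (-7.3859)^2 + (-2.3507)^2) = 8.960292
Step 2: Project.
Since ||x|| > R, scale = R/||x|| = 6/8.960292 = 0.669621, proj(x) = scale * x
proj(x) = [3.010281, -4.945754, -1.574078]
Step 3: Dot product.
a^T * proj(x) = -5*3.010281 + 3*(-4.945754) - 4*(-1.574078) = -23.5924


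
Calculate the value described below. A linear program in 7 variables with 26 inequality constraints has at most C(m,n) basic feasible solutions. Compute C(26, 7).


Each vertex corresponds to some choice of n active constraints out of m, so the number of vertices is at most C(m, n) = m! / (n!(m-n)!).
m = 26, n = 7
Numerator: 26 * 25 * 24 * 23 * 22 * 21 * 20
Denominator: 7! = 5040
C(26, 7) = 657800


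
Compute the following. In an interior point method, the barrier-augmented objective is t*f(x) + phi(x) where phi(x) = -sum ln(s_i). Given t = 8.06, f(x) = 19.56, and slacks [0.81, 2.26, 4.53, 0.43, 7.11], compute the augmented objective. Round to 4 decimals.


Step 1: Compute log-barrier.
ln values: [-0.2107, 0.8154, 1.5107, -0.844, 1.9615]
phi = -(-0.2107 + 0.8154 + 1.5107 - 0.844 + 1.9615) = -3.2329
Step 2: Compute augmented objective.
t*f(x) = 8.06*19.56 = 157.6536
Total = 157.6536 - 3.2329 = 154.4207


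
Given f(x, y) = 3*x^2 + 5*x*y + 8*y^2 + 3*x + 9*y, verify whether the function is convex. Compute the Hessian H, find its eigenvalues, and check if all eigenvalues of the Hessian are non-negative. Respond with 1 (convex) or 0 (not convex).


The Hessian of f(x,y) = 3*x^2 + 5*x*y + 8*y^2 + 3*x + 9*y is:
H = [[6, 5], [5, 16]]
Trace = 6 + 16 = 22
Determinant = 6*16 - (5)^2 = 71
Discriminant = (22)^2 - 4*71 = 200.0
Eigenvalues: lambda_1 = 3.9289, lambda_2 = 18.0711
The function is convex.

1


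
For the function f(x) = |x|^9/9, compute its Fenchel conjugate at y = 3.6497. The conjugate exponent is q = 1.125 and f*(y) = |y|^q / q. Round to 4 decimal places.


The conjugate exponent q satisfies 1/p + 1/q = 1.
p = 9, so q = 9/(9 - 1) = 1.125
|y|^q = 3.6497^1.125 = 4.2908
f*(3.6497) = 4.2908 / 1.125 = 3.8141


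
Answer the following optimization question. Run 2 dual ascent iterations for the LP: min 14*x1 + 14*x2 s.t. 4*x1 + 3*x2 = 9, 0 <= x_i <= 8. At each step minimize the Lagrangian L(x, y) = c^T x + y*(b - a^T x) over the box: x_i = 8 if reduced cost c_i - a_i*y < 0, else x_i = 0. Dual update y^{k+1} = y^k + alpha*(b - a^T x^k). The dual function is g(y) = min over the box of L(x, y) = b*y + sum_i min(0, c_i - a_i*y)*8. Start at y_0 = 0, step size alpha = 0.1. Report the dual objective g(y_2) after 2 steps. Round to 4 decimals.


Dual ascent for LP: min 14*x1 + 14*x2, 4*x1 + 3*x2 = 9, 0 <= x_i <= 8
Step 1: y^k = 0.0, reduced costs: (14.0, 14.0)
  x^k = (0.0, 0.0), subgradient = b - a^T x = 9.0
  y^{k+1} = 0.0 + 0.1*9.0 = 0.9
Step 2: y^k = 0.9, reduced costs: (10.4, 11.3)
  x^k = (0.0, 0.0), subgradient = b - a^T x = 9.0
  y^{k+1} = 0.9 + 0.1*9.0 = 1.8
Dual objective at y_2 = 1.8: reduced costs (6.8, 8.6), box minimizer x = (0.0, 0.0)
g(y_2) = b*y + (c1 - a1*y)*x1 + (c2 - a2*y)*x2 = 9*1.8 + 6.8*0.0 + 8.6*0.0 = 16.2 + 0.0 + 0.0 = 16.2


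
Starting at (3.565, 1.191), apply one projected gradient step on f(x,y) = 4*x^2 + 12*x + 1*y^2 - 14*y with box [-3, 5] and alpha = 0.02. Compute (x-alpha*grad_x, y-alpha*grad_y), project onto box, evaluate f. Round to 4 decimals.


Step 1: Compute gradient at (3.565, 1.191).
grad_x = 2*4*3.565 + 12 = 40.52
grad_y = 2*1*1.191 - 14 = -11.618
Step 2: Gradient step.
x_raw = 3.565 - 0.02*40.52 = 2.7546
y_raw = 1.191 - 0.02*-11.618 = 1.4234
Step 3: Project onto [-3, 5].
x_proj = clip(2.7546) = 2.7546
y_proj = clip(1.4234) = 1.4234
Step 4: Evaluate f.
f(2.7546, 1.4234) = 45.5054


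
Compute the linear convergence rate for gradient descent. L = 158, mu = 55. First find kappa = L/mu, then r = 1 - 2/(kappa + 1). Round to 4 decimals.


Step 1: Compute the condition number.
kappa = L/mu = 158/55 = 2.8727
Step 2: Compute the convergence rate.
r = 1 - 2/(kappa + 1) = 1 - 2*mu/(L + mu) = (L - mu)/(L + mu) = 103/213 = 0.4836


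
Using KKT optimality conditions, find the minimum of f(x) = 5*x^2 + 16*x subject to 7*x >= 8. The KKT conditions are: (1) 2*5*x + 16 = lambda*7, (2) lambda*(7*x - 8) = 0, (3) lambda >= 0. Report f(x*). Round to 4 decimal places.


Step 1: Try lambda = 0 (constraint inactive).
x_unc = -16/(2*5) = -1.6
Check: 7*-1.6 = -11.2 < 8 -- violated!
Step 2: Constraint must be active: 7*x = 8
x* = 8/7 = 1.1429 (rounded; the exact value 8/7 is used below)
lambda = (2*5*(8/7) + 16)/7 = 3.9184
Step 3: Compute optimal value.
f(x*) = 5*(8/7)^2 + 16*(8/7) = 24.8163


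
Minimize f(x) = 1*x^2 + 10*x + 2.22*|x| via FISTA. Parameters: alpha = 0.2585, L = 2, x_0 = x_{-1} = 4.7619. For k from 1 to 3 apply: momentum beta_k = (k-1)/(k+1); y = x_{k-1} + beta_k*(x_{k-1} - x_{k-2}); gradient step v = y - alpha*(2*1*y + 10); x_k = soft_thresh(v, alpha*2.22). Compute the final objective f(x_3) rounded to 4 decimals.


FISTA on f(x) = 1*x^2 + 10*x + 2.22*|x|
L = 2, alpha = 0.2585
Iteration 1: beta = 0.0, y = 4.7619 + 0.0*(4.7619 - 4.7619) = 4.7619
  grad(y) = 19.5238, v = y - alpha*grad = -0.285
  prox(v) = soft_thresh(-0.285, 0.5739) = 0.0
Iteration 2: beta = 0.3333, y = 0.0 + 0.3333*(0.0 - 4.7619) = -1.5873
  grad(y) = 6.8254, v = y - alpha*grad = -3.3517
  prox(v) = soft_thresh(-3.3517, 0.5739) = -2.7778
Iteration 3: beta = 0.5, y = -2.7778 + 0.5*(-2.7778 - 0.0) = -4.1667
  grad(y) = 1.6666, v = y - alpha*grad = -4.5975
  prox(v) = soft_thresh(-4.5975, 0.5739) = -4.0236
f(x_3) = 1*(-4.0236)^2 + 10*(-4.0236) + 2.22*|-4.0236| = -15.1142


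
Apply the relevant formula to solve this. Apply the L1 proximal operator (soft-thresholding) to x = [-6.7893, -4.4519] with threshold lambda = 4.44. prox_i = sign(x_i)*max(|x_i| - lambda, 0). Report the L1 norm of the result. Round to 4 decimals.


Soft-thresholding with lambda = 4.44:
prox(-6.7893) = sign(-6.7893)*max(|-6.7893| - 4.44, 0) = -2.3493
prox(-4.4519) = sign(-4.4519)*max(|-4.4519| - 4.44, 0) = -0.0119
prox(x) = [-2.3493, -0.0119]
||prox(x)||_1 = 2.3493 + 0.0119 = 2.3612


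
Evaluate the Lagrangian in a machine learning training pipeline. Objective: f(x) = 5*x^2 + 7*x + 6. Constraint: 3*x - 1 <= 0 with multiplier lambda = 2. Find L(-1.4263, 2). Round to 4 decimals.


Step 1: Evaluate f(x).
f(-1.4263) = 5*(-1.4263)^2 + 7*(-1.4263) + 6 = 6.1876
Step 2: Evaluate g(x).
g(-1.4263) = 3*-1.4263 - 1 = -5.2789
Step 3: Compute Lagrangian.
L = 6.1876 + 2*-5.2789 = -4.3702


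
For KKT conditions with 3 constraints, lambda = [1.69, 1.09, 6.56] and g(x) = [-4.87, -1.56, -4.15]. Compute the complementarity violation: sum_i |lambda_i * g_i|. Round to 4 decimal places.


KKT complementary slackness check:
lambda_1 * g_1 = 1.69 * -4.87 = -8.2303
lambda_2 * g_2 = 1.09 * -1.56 = -1.7004
lambda_3 * g_3 = 6.56 * -4.15 = -27.224
Total violation = 8.2303 + 1.7004 + 27.224 = 37.1547


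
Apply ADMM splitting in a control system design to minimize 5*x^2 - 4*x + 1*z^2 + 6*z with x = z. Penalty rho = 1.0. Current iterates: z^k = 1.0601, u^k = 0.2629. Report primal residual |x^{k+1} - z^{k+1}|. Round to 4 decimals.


ADMM iteration with rho = 1.0, z^k = 1.0601, u^k = 0.2629
Step 1: x-update.
Minimize 5*x^2 - 4*x + (1.0/2)*(x - 1.0601 + 0.2629)^2
FOC: (2*5 + 1.0)*x = 4 + 1.0*(1.0601 - 0.2629)
x^{k+1} = 0.4361
Step 2: z-update.
Minimize 1*z^2 + 6*z + (1.0/2)*(0.4361 - z + 0.2629)^2
FOC: (2*1 + 1.0)*z = -6 + 1.0*(0.4361 + 0.2629)
z^{k+1} = -1.767
Step 3: u-update.
u^{k+1} = 0.2629 + 0.4361 + 1.767 = 2.466
Step 4: Primal residual = |0.4361 + 1.767| = 2.2031


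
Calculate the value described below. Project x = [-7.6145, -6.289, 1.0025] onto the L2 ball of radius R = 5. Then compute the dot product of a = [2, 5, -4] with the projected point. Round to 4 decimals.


Step 1: Compute ||x|| (intermediates to 6 decimals).
||x|| = sqrt((-7.6145)^2 + (-6.289)^2 + 1.0025^2) = 9.926587
Step 2: Project.
Since ||x|| > R, scale = R/||x|| = 5/9.926587 = 0.503698, proj(x) = scale * x
proj(x) = [-3.835408, -3.167757, 0.504957]
Step 3: Dot product.
a^T * proj(x) = 2*(-3.835408) + 5*(-3.167757) - 4*0.504957 = -25.5294


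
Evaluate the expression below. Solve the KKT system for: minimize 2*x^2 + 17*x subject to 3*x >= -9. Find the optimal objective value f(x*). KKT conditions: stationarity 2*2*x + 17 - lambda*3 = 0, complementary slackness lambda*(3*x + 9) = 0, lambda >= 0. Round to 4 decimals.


Step 1: Try lambda = 0 (constraint inactive).
x_unc = -17/(2*2) = -4.25
Check: 3*-4.25 = -12.75 < -9 -- violated!
Step 2: Constraint must be active: 3*x = -9
x* = -9/3 = -3.0
lambda = (2*2*(-3.0) + 17)/3 = 1.6667
Step 3: Compute optimal value.
f(x*) = 2*(-3.0)^2 + 17*(-3.0) = -33.0


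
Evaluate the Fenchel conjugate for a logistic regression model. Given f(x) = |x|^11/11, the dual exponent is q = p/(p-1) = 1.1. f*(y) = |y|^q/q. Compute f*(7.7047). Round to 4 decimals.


The conjugate exponent q satisfies 1/p + 1/q = 1.
p = 11, so q = 11/(11 - 1) = 1.1
|y|^q = 7.7047^1.1 = 9.45
f*(7.7047) = 9.45 / 1.1 = 8.5909


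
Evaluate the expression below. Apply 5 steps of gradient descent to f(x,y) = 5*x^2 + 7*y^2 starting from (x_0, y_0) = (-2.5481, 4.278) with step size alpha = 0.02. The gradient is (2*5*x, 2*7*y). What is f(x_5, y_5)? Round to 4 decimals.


Gradient descent on f(x,y) = 5*x^2 + 7*y^2.
Starting point: (-2.5481, 4.278), alpha = 0.02
Step 1: grad_x = 2*5*-2.5481 = -25.481, grad_y = 2*7*4.278 = 59.892
  x_1 = -2.5481 - 0.02*-25.481 = -2.0385
  y_1 = 4.278 - 0.02*59.892 = 3.0802
Step 2: grad_x = 2*5*-2.0385 = -20.3848, grad_y = 2*7*3.0802 = 43.1222
  x_2 = -2.0385 - 0.02*-20.3848 = -1.6308
  y_2 = 3.0802 - 0.02*43.1222 = 2.2177
Step 3: grad_x = 2*5*-1.6308 = -16.3078, grad_y = 2*7*2.2177 = 31.048
  x_3 = -1.6308 - 0.02*-16.3078 = -1.3046
  y_3 = 2.2177 - 0.02*31.048 = 1.5968
Step 4: grad_x = 2*5*-1.3046 = -13.0463, grad_y = 2*7*1.5968 = 22.3546
  x_4 = -1.3046 - 0.02*-13.0463 = -1.0437
  y_4 = 1.5968 - 0.02*22.3546 = 1.1497
Step 5: grad_x = 2*5*-1.0437 = -10.437, grad_y = 2*7*1.1497 = 16.0953
  x_5 = -1.0437 - 0.02*-10.437 = -0.835
  y_5 = 1.1497 - 0.02*16.0953 = 0.8278
f(-0.835, 0.8278) = 5*(-0.835)^2 + 7*0.8278^2 = 8.2821


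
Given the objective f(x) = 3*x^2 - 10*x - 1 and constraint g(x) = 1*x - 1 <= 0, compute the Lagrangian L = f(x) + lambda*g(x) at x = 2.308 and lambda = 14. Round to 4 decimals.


Step 1: Evaluate f(x).
f(2.308) = 3*2.308^2 - 10*2.308 - 1 = -8.0994
Step 2: Evaluate g(x).
g(2.308) = 1*2.308 - 1 = 1.308
Step 3: Compute Lagrangian.
L = -8.0994 + 14*1.308 = 10.2126


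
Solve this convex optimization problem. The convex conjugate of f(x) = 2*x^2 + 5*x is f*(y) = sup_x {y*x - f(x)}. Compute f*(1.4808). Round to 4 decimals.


f*(y) = sup_x {y*x - a*x^2 - b*x} = sup_x {(y-b)*x - a*x^2}
FOC: (y - b) - 2a*x = 0 => x* = (y - b)/(2a)
x* = (1.4808 - 5)/(2*2) = -0.8798
f*(1.4808) = (y-b)^2/(4a) = (1.4808 - 5)^2/(4*2)
= 12.3848/8 = 1.5481


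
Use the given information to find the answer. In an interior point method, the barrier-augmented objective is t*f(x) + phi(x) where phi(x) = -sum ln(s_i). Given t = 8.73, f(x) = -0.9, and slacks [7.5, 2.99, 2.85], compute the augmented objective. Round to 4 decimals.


Step 1: Compute log-barrier.
ln values: [2.0149, 1.0953, 1.0473]
phi = -(2.0149 + 1.0953 + 1.0473) = -4.1575
Step 2: Compute augmented objective.
t*f(x) = 8.73*-0.9 = -7.857
Total = -7.857 - 4.1575 = -12.0145


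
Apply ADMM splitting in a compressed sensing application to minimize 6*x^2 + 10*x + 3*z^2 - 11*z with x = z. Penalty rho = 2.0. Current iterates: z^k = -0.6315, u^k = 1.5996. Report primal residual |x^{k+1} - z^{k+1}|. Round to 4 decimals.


ADMM iteration with rho = 2.0, z^k = -0.6315, u^k = 1.5996
Step 1: x-update.
Minimize 6*x^2 + 10*x + (2.0/2)*(x + 0.6315 + 1.5996)^2
FOC: (2*6 + 2.0)*x = -10 + 2.0*(-0.6315 - 1.5996)
x^{k+1} = -1.033
Step 2: z-update.
Minimize 3*z^2 - 11*z + (2.0/2)*(-1.033 - z + 1.5996)^2
FOC: (2*3 + 2.0)*z = 11 + 2.0*(-1.033 + 1.5996)
z^{k+1} = 1.5166
Step 3: u-update.
u^{k+1} = 1.5996 - 1.033 - 1.5166 = -0.9501
Step 4: Primal residual = |-1.033 - 1.5166| = 2.5497


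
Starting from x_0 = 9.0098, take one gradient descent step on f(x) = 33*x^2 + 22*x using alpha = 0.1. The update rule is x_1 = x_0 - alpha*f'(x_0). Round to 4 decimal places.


We compute the gradient at x_0 and apply the update.
f'(x) = 66*x + 22
f'(9.0098) = 66*9.0098 + 22 = 616.6468
x_1 = 9.0098 - 0.1*616.6468 = -52.6549


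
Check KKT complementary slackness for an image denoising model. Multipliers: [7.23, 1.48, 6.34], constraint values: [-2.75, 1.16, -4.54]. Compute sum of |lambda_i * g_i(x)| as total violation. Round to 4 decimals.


KKT complementary slackness check:
lambda_1 * g_1 = 7.23 * -2.75 = -19.8825
lambda_2 * g_2 = 1.48 * 1.16 = 1.7168
lambda_3 * g_3 = 6.34 * -4.54 = -28.7836
Total violation = 19.8825 + 1.7168 + 28.7836 = 50.3829


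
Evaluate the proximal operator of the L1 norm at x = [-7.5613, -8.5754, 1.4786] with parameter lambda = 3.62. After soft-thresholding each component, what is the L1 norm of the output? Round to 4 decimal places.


Soft-thresholding with lambda = 3.62:
prox(-7.5613) = sign(-7.5613)*max(|-7.5613| - 3.62, 0) = -3.9413
prox(-8.5754) = sign(-8.5754)*max(|-8.5754| - 3.62, 0) = -4.9554
prox(1.4786) = sign(1.4786)*max(|1.4786| - 3.62, 0) = 0.0
prox(x) = [-3.9413, -4.9554, 0.0]
||prox(x)||_1 = 3.9413 + 4.9554 + 0.0 = 8.8967


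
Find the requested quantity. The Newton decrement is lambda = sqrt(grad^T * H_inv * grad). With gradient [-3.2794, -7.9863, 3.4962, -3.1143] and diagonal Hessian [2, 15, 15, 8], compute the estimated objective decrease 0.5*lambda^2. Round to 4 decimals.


Step 1: H is diagonal, so H^(-1) * g = [-1.6397, -0.5324, 0.2331, -0.3893].
Step 2: g^T H^(-1) g = sum_i g_i^2 / H_ii
  = (-3.2794)^2/2 + (-7.9863)^2/15 + (3.4962)^2/15 + (-3.1143)^2/8
  = 5.3772 + 4.2521 + 0.8149 + 1.2124 = 11.6566
Step 3: Objective decrease = 0.5 * g^T H^(-1) g = 5.8283


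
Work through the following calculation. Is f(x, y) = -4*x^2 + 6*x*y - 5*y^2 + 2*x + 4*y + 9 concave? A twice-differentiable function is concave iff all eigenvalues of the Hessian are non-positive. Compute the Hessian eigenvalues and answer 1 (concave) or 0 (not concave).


The Hessian of f(x,y) = -4*x^2 + 6*x*y - 5*y^2 + 2*x + 4*y + 9 is:
H = [[-8, 6], [6, -10]]
Trace = -8 - 10 = -18
Determinant = -8*-10 - (6)^2 = 44
Discriminant = (-18)^2 - 4*44 = 148.0
Eigenvalues: lambda_1 = -15.0828, lambda_2 = -2.9172
The function is concave.

1


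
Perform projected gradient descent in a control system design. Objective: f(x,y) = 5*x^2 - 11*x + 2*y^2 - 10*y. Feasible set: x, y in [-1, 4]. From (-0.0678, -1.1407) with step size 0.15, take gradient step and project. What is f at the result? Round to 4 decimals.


Step 1: Compute gradient at (-0.0678, -1.1407).
grad_x = 2*5*-0.0678 - 11 = -11.678
grad_y = 2*2*-1.1407 - 10 = -14.5628
Step 2: Gradient step.
x_raw = -0.0678 - 0.15*-11.678 = 1.6839
y_raw = -1.1407 - 0.15*-14.5628 = 1.0437
Step 3: Project onto [-1, 4].
x_proj = clip(1.6839) = 1.6839
y_proj = clip(1.0437) = 1.0437
Step 4: Evaluate f.
f(1.6839, 1.0437) = -12.6038


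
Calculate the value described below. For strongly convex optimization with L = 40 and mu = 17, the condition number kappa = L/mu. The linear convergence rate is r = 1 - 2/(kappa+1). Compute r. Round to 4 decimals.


Step 1: Compute the condition number.
kappa = L/mu = 40/17 = 2.3529
Step 2: Compute the convergence rate.
r = 1 - 2/(kappa + 1) = 1 - 2*mu/(L + mu) = (L - mu)/(L + mu) = 23/57 = 0.4035


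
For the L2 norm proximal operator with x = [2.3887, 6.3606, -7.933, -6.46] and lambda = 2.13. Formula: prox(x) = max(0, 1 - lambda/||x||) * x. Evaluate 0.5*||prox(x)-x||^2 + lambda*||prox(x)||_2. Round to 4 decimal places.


Step 1: Compute ||x||.
||x|| = 12.2812
Step 2: Compute scaling factor.
scale = max(0, 1 - 2.13/12.2812) = 0.8266
Step 3: prox(x) = [1.9744, 5.2574, -6.5571, -5.3396]
||prox(x)|| = 10.1512
Step 4: Proximal objective.
0.5*||prox-x||^2 = 2.2685
lambda*||prox|| = 21.6221
Total = 23.8904


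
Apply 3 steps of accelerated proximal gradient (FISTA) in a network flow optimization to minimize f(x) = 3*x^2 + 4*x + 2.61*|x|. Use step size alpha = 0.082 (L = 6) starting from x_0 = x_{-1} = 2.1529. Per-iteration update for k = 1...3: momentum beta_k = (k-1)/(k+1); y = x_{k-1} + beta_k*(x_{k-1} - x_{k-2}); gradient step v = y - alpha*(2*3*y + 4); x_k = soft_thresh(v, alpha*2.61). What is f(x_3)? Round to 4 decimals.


FISTA on f(x) = 3*x^2 + 4*x + 2.61*|x|
L = 6, alpha = 0.082
Iteration 1: beta = 0.0, y = 2.1529 + 0.0*(2.1529 - 2.1529) = 2.1529
  grad(y) = 16.9174, v = y - alpha*grad = 0.7657
  prox(v) = soft_thresh(0.7657, 0.214) = 0.5517
Iteration 2: beta = 0.3333, y = 0.5517 + 0.3333*(0.5517 - 2.1529) = 0.0179
  grad(y) = 4.1074, v = y - alpha*grad = -0.3189
  prox(v) = soft_thresh(-0.3189, 0.214) = -0.1049
Iteration 3: beta = 0.5, y = -0.1049 + 0.5*(-0.1049 - 0.5517) = -0.4332
  grad(y) = 1.4011, v = y - alpha*grad = -0.548
  prox(v) = soft_thresh(-0.548, 0.214) = -0.334
f(x_3) = 3*(-0.334)^2 + 4*(-0.334) + 2.61*|-0.334| = -0.1296


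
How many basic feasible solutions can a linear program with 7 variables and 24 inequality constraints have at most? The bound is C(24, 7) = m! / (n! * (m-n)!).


Each vertex corresponds to some choice of n active constraints out of m, so the number of vertices is at most C(m, n) = m! / (n!(m-n)!).
m = 24, n = 7
Numerator: 24 * 23 * 22 * 21 * 20 * 19 * 18
Denominator: 7! = 5040
C(24, 7) = 346104


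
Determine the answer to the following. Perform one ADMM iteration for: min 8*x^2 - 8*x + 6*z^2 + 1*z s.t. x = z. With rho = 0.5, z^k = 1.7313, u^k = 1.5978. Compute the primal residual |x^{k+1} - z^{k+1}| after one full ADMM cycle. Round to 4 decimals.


ADMM iteration with rho = 0.5, z^k = 1.7313, u^k = 1.5978
Step 1: x-update.
Minimize 8*x^2 - 8*x + (0.5/2)*(x - 1.7313 + 1.5978)^2
FOC: (2*8 + 0.5)*x = 8 + 0.5*(1.7313 - 1.5978)
x^{k+1} = 0.4889
Step 2: z-update.
Minimize 6*z^2 + 1*z + (0.5/2)*(0.4889 - z + 1.5978)^2
FOC: (2*6 + 0.5)*z = -1 + 0.5*(0.4889 + 1.5978)
z^{k+1} = 0.0035
Step 3: u-update.
u^{k+1} = 1.5978 + 0.4889 - 0.0035 = 2.0832
Step 4: Primal residual = |0.4889 - 0.0035| = 0.4854


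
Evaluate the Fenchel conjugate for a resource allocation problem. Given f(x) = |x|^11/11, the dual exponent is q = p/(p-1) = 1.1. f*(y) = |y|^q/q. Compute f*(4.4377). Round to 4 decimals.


The conjugate exponent q satisfies 1/p + 1/q = 1.
p = 11, so q = 11/(11 - 1) = 1.1
|y|^q = 4.4377^1.1 = 5.1508
f*(4.4377) = 5.1508 / 1.1 = 4.6825


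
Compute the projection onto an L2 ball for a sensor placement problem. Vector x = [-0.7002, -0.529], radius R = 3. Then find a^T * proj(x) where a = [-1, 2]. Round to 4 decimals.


Step 1: Compute ||x|| (intermediates to 6 decimals).
||x|| = sqrt((-0.7002)^2 + (-0.529)^2) = 0.877565
Step 2: Project.
Since ||x|| <= R, proj = x (no scaling needed).
proj(x) = [-0.7002, -0.529]
Step 3: Dot product.
a^T * proj(x) = -1*(-0.7002) + 2*(-0.529) = -0.3578


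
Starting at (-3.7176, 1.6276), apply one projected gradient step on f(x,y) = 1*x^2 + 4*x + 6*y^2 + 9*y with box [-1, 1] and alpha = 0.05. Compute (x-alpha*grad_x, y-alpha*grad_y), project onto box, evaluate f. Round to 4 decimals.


Step 1: Compute gradient at (-3.7176, 1.6276).
grad_x = 2*1*-3.7176 + 4 = -3.4352
grad_y = 2*6*1.6276 + 9 = 28.5312
Step 2: Gradient step.
x_raw = -3.7176 - 0.05*-3.4352 = -3.5458
y_raw = 1.6276 - 0.05*28.5312 = 0.201
Step 3: Project onto [-1, 1].
x_proj = clip(-3.5458) = -1.0
y_proj = clip(0.201) = 0.201
Step 4: Evaluate f.
f(-1.0, 0.201) = -0.9481


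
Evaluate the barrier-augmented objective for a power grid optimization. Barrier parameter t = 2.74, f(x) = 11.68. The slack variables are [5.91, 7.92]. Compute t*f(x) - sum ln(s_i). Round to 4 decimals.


Step 1: Compute log-barrier.
ln values: [1.7766, 2.0694]
phi = -(1.7766 + 2.0694) = -3.846
Step 2: Compute augmented objective.
t*f(x) = 2.74*11.68 = 32.0032
Total = 32.0032 - 3.846 = 28.1572


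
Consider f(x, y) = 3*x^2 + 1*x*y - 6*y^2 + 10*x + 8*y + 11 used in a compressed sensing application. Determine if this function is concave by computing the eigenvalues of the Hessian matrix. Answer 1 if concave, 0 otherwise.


The Hessian of f(x,y) = 3*x^2 + 1*x*y - 6*y^2 + 10*x + 8*y + 11 is:
H = [[6, 1], [1, -12]]
Trace = 6 - 12 = -6
Determinant = 6*-12 - (1)^2 = -73
Discriminant = (-6)^2 - 4*-73 = 328.0
Eigenvalues: lambda_1 = -12.0554, lambda_2 = 6.0554
The function is not concave.

0


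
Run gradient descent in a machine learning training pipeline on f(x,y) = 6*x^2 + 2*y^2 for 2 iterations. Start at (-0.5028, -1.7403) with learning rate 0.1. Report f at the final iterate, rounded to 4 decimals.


Gradient descent on f(x,y) = 6*x^2 + 2*y^2.
Starting point: (-0.5028, -1.7403), alpha = 0.1
Step 1: grad_x = 2*6*-0.5028 = -6.0336, grad_y = 2*2*-1.7403 = -6.9612
  x_1 = -0.5028 - 0.1*-6.0336 = 0.1006
  y_1 = -1.7403 - 0.1*-6.9612 = -1.0442
Step 2: grad_x = 2*6*0.1006 = 1.2067, grad_y = 2*2*-1.0442 = -4.1767
  x_2 = 0.1006 - 0.1*1.2067 = -0.0201
  y_2 = -1.0442 - 0.1*-4.1767 = -0.6265
f(-0.0201, -0.6265) = 6*(-0.0201)^2 + 2*(-0.6265)^2 = 0.7875


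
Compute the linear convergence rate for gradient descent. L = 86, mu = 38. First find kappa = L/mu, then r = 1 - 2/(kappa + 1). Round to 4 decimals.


Step 1: Compute the condition number.
kappa = L/mu = 86/38 = 2.2632
Step 2: Compute the convergence rate.
r = 1 - 2/(kappa + 1) = 1 - 2*mu/(L + mu) = (L - mu)/(L + mu) = 48/124 = 0.3871


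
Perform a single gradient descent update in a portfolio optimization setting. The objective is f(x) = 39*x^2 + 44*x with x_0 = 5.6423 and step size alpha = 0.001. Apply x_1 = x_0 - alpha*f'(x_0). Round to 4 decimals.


We compute the gradient at x_0 and apply the update.
f'(x) = 78*x + 44
f'(5.6423) = 78*5.6423 + 44 = 484.0994
x_1 = 5.6423 - 0.001*484.0994 = 5.1582


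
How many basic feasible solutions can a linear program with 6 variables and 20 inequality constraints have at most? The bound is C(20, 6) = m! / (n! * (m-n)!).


Each vertex corresponds to some choice of n active constraints out of m, so the number of vertices is at most C(m, n) = m! / (n!(m-n)!).
m = 20, n = 6
Numerator: 20 * 19 * 18 * 17 * 16 * 15
Denominator: 6! = 720
C(20, 6) = 38760


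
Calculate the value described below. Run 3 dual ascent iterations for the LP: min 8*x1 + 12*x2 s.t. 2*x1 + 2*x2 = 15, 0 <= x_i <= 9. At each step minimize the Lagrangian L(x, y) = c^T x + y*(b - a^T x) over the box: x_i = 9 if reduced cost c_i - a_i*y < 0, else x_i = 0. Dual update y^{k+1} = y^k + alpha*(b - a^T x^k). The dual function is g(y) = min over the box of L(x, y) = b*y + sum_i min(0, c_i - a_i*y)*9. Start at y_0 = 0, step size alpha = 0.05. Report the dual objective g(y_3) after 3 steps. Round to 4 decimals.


Dual ascent for LP: min 8*x1 + 12*x2, 2*x1 + 2*x2 = 15, 0 <= x_i <= 9
Step 1: y^k = 0.0, reduced costs: (8.0, 12.0)
  x^k = (0.0, 0.0), subgradient = b - a^T x = 15.0
  y^{k+1} = 0.0 + 0.05*15.0 = 0.75
Step 2: y^k = 0.75, reduced costs: (6.5, 10.5)
  x^k = (0.0, 0.0), subgradient = b - a^T x = 15.0
  y^{k+1} = 0.75 + 0.05*15.0 = 1.5
Step 3: y^k = 1.5, reduced costs: (5.0, 9.0)
  x^k = (0.0, 0.0), subgradient = b - a^T x = 15.0
  y^{k+1} = 1.5 + 0.05*15.0 = 2.25
Dual objective at y_3 = 2.25: reduced costs (3.5, 7.5), box minimizer x = (0.0, 0.0)
g(y_3) = b*y + (c1 - a1*y)*x1 + (c2 - a2*y)*x2 = 15*2.25 + 3.5*0.0 + 7.5*0.0 = 33.75 + 0.0 + 0.0 = 33.75


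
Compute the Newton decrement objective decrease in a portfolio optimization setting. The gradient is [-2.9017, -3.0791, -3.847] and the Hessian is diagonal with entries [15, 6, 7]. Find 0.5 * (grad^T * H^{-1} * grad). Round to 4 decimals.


Step 1: H is diagonal, so H^(-1) * g = [-0.1934, -0.5132, -0.5496].
Step 2: g^T H^(-1) g = sum_i g_i^2 / H_ii
  = (-2.9017)^2/15 + (-3.0791)^2/6 + (-3.847)^2/7
  = 0.5613 + 1.5801 + 2.1142 = 4.2557
Step 3: Objective decrease = 0.5 * g^T H^(-1) g = 2.1278


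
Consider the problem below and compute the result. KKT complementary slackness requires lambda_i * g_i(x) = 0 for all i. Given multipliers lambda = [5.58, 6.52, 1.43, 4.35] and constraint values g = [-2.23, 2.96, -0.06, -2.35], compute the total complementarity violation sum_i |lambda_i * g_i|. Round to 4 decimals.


KKT complementary slackness check:
lambda_1 * g_1 = 5.58 * -2.23 = -12.4434
lambda_2 * g_2 = 6.52 * 2.96 = 19.2992
lambda_3 * g_3 = 1.43 * -0.06 = -0.0858
lambda_4 * g_4 = 4.35 * -2.35 = -10.2225
Total violation = 12.4434 + 19.2992 + 0.0858 + 10.2225 = 42.0509


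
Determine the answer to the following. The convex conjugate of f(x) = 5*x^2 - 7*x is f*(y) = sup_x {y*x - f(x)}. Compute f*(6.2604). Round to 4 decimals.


f*(y) = sup_x {y*x - a*x^2 - b*x} = sup_x {(y-b)*x - a*x^2}
FOC: (y - b) - 2a*x = 0 => x* = (y - b)/(2a)
x* = (6.2604 + 7)/(2*5) = 1.326
f*(6.2604) = (y-b)^2/(4a) = (6.2604 + 7)^2/(4*5)
= 175.8382/20 = 8.7919


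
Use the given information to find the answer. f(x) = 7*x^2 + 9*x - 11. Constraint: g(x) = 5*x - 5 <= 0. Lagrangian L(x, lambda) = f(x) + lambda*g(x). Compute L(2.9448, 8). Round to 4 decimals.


Step 1: Evaluate f(x).
f(2.9448) = 7*2.9448^2 + 9*2.9448 - 11 = 76.2061
Step 2: Evaluate g(x).
g(2.9448) = 5*2.9448 - 5 = 9.724
Step 3: Compute Lagrangian.
L = 76.2061 + 8*9.724 = 153.9981


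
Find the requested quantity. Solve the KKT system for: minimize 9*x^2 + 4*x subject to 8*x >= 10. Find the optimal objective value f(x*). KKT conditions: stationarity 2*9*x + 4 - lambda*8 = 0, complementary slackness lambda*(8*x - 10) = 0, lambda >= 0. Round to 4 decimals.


Step 1: Try lambda = 0 (constraint inactive).
x_unc = -4/(2*9) = -0.2222
Check: 8*-0.2222 = -1.7776 < 10 -- violated!
Step 2: Constraint must be active: 8*x = 10
x* = 10/8 = 1.25
lambda = (2*9*1.25 + 4)/8 = 3.3125
Step 3: Compute optimal value.
f(x*) = 9*1.25^2 + 4*1.25 = 19.0625


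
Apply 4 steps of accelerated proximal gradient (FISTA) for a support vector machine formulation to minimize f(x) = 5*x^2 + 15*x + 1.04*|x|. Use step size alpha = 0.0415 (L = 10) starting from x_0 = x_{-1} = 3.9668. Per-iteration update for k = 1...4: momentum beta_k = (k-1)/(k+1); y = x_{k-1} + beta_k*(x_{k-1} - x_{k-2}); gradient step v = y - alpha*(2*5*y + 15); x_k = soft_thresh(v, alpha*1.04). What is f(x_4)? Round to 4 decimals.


FISTA on f(x) = 5*x^2 + 15*x + 1.04*|x|
L = 10, alpha = 0.0415
Iteration 1: beta = 0.0, y = 3.9668 + 0.0*(3.9668 - 3.9668) = 3.9668
  grad(y) = 54.668, v = y - alpha*grad = 1.6981
  prox(v) = soft_thresh(1.6981, 0.0432) = 1.6549
Iteration 2: beta = 0.3333, y = 1.6549 + 0.3333*(1.6549 - 3.9668) = 0.8843
  grad(y) = 23.8429, v = y - alpha*grad = -0.1052
  prox(v) = soft_thresh(-0.1052, 0.0432) = -0.062
Iteration 3: beta = 0.5, y = -0.062 + 0.5*(-0.062 - 1.6549) = -0.9205
  grad(y) = 5.795, v = y - alpha*grad = -1.161
  prox(v) = soft_thresh(-1.161, 0.0432) = -1.1178
Iteration 4: beta = 0.6, y = -1.1178 + 0.6*(-1.1178 + 0.062) = -1.7513
  grad(y) = -2.5132, v = y - alpha*grad = -1.647
  prox(v) = soft_thresh(-1.647, 0.0432) = -1.6039
f(x_4) = 5*(-1.6039)^2 + 15*(-1.6039) + 1.04*|-1.6039| = -9.528


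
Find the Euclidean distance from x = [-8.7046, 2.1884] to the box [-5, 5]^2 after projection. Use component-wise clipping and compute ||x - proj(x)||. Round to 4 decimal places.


Project each component onto [-5, 5].
clip(-8.7046) = -5.0, clip(2.1884) = 2.1884
Projection = [-5.0, 2.1884]
Squared diffs: [13.7241, 0.0]
Distance = sqrt(13.7241) = 3.7046


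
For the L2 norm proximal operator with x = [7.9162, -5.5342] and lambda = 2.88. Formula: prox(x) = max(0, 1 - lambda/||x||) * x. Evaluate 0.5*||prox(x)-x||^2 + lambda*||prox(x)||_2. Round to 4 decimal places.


Step 1: Compute ||x||.
||x|| = 9.6589
Step 2: Compute scaling factor.
scale = max(0, 1 - 2.88/9.6589) = 0.7018
Step 3: prox(x) = [5.5558, -3.8841]
||prox(x)|| = 6.7789
Step 4: Proximal objective.
0.5*||prox-x||^2 = 4.1472
lambda*||prox|| = 19.5232
Total = 23.6703


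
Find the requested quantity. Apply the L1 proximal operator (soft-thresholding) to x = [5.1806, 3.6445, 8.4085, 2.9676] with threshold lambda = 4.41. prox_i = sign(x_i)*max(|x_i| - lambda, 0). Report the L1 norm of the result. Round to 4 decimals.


Soft-thresholding with lambda = 4.41:
prox(5.1806) = sign(5.1806)*max(|5.1806| - 4.41, 0) = 0.7706
prox(3.6445) = sign(3.6445)*max(|3.6445| - 4.41, 0) = 0.0
prox(8.4085) = sign(8.4085)*max(|8.4085| - 4.41, 0) = 3.9985
prox(2.9676) = sign(2.9676)*max(|2.9676| - 4.41, 0) = 0.0
prox(x) = [0.7706, 0.0, 3.9985, 0.0]
||prox(x)||_1 = 0.7706 + 0.0 + 3.9985 + 0.0 = 4.7691


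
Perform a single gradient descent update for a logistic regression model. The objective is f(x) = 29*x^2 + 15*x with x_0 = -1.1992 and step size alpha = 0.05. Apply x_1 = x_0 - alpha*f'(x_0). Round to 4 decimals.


We compute the gradient at x_0 and apply the update.
f'(x) = 58*x + 15
f'(-1.1992) = 58*-1.1992 + 15 = -54.5536
x_1 = -1.1992 - 0.05*-54.5536 = 1.5285


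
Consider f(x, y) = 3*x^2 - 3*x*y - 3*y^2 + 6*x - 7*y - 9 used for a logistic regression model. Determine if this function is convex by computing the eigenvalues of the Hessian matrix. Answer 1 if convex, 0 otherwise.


The Hessian of f(x,y) = 3*x^2 - 3*x*y - 3*y^2 + 6*x - 7*y - 9 is:
H = [[6, -3], [-3, -6]]
Trace = 6 - 6 = 0
Determinant = 6*-6 - (-3)^2 = -45
Discriminant = (0)^2 - 4*-45 = 180.0
Eigenvalues: lambda_1 = -6.7082, lambda_2 = 6.7082
The function is not convex.

0


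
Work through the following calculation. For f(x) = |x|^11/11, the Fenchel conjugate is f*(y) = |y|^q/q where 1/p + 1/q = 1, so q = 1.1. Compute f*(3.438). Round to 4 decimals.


The conjugate exponent q satisfies 1/p + 1/q = 1.
p = 11, so q = 11/(11 - 1) = 1.1
|y|^q = 3.438^1.1 = 3.8899
f*(3.438) = 3.8899 / 1.1 = 3.5363


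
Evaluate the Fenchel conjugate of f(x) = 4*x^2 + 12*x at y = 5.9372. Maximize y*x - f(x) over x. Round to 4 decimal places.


f*(y) = sup_x {y*x - a*x^2 - b*x} = sup_x {(y-b)*x - a*x^2}
FOC: (y - b) - 2a*x = 0 => x* = (y - b)/(2a)
x* = (5.9372 - 12)/(2*4) = -0.7579
f*(5.9372) = (y-b)^2/(4a) = (5.9372 - 12)^2/(4*4)
= 36.7575/16 = 2.2973


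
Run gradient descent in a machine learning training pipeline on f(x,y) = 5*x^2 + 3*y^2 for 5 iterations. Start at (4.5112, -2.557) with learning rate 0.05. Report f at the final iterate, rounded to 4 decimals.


Gradient descent on f(x,y) = 5*x^2 + 3*y^2.
Starting point: (4.5112, -2.557), alpha = 0.05
Step 1: grad_x = 2*5*4.5112 = 45.112, grad_y = 2*3*-2.557 = -15.342
  x_1 = 4.5112 - 0.05*45.112 = 2.2556
  y_1 = -2.557 - 0.05*-15.342 = -1.7899
Step 2: grad_x = 2*5*2.2556 = 22.556, grad_y = 2*3*-1.7899 = -10.7394
  x_2 = 2.2556 - 0.05*22.556 = 1.1278
  y_2 = -1.7899 - 0.05*-10.7394 = -1.2529
Step 3: grad_x = 2*5*1.1278 = 11.278, grad_y = 2*3*-1.2529 = -7.5176
  x_3 = 1.1278 - 0.05*11.278 = 0.5639
  y_3 = -1.2529 - 0.05*-7.5176 = -0.8771
Step 4: grad_x = 2*5*0.5639 = 5.639, grad_y = 2*3*-0.8771 = -5.2623
  x_4 = 0.5639 - 0.05*5.639 = 0.282
  y_4 = -0.8771 - 0.05*-5.2623 = -0.6139
Step 5: grad_x = 2*5*0.282 = 2.8195, grad_y = 2*3*-0.6139 = -3.6836
  x_5 = 0.282 - 0.05*2.8195 = 0.141
  y_5 = -0.6139 - 0.05*-3.6836 = -0.4298
f(0.141, -0.4298) = 5*0.141^2 + 3*(-0.4298)^2 = 0.6534


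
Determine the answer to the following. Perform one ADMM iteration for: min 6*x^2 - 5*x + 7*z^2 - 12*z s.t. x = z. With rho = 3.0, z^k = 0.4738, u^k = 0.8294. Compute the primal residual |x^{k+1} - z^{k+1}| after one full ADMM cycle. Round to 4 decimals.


ADMM iteration with rho = 3.0, z^k = 0.4738, u^k = 0.8294
Step 1: x-update.
Minimize 6*x^2 - 5*x + (3.0/2)*(x - 0.4738 + 0.8294)^2
FOC: (2*6 + 3.0)*x = 5 + 3.0*(0.4738 - 0.8294)
x^{k+1} = 0.2622
Step 2: z-update.
Minimize 7*z^2 - 12*z + (3.0/2)*(0.2622 - z + 0.8294)^2
FOC: (2*7 + 3.0)*z = 12 + 3.0*(0.2622 + 0.8294)
z^{k+1} = 0.8985
Step 3: u-update.
u^{k+1} = 0.8294 + 0.2622 - 0.8985 = 0.1931
Step 4: Primal residual = |0.2622 - 0.8985| = 0.6363


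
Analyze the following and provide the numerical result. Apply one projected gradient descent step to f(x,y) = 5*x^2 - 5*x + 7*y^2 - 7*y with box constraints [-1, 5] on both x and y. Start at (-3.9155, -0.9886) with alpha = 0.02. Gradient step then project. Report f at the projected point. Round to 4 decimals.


Step 1: Compute gradient at (-3.9155, -0.9886).
grad_x = 2*5*-3.9155 - 5 = -44.155
grad_y = 2*7*-0.9886 - 7 = -20.8404
Step 2: Gradient step.
x_raw = -3.9155 - 0.02*-44.155 = -3.0324
y_raw = -0.9886 - 0.02*-20.8404 = -0.5718
Step 3: Project onto [-1, 5].
x_proj = clip(-3.0324) = -1.0
y_proj = clip(-0.5718) = -0.5718
Step 4: Evaluate f.
f(-1.0, -0.5718) = 16.2912


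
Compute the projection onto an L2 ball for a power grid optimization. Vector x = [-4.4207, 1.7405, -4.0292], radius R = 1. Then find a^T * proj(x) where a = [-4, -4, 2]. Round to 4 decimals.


Step 1: Compute ||x|| (intermediates to 6 decimals).
||x|| = sqrt((-4.4207)^2 + 1.7405^2 + (-4.0292)^2) = 6.229477
Step 2: Project.
Since ||x|| > R, scale = R/||x|| = 1/6.229477 = 0.160527, proj(x) = scale * x
proj(x) = [-0.709642, 0.279397, -0.646795]
Step 3: Dot product.
a^T * proj(x) = -4*(-0.709642) - 4*0.279397 + 2*(-0.646795) = 0.4274


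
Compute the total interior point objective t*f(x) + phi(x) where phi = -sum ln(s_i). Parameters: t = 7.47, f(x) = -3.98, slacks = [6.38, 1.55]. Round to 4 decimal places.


Step 1: Compute log-barrier.
ln values: [1.8532, 0.4383]
phi = -(1.8532 + 0.4383) = -2.2914
Step 2: Compute augmented objective.
t*f(x) = 7.47*-3.98 = -29.7306
Total = -29.7306 - 2.2914 = -32.022


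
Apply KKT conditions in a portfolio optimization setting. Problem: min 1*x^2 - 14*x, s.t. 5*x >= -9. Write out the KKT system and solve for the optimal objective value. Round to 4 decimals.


Step 1: Try lambda = 0 (constraint inactive).
Stationarity: 2*1*x - 14 = 0
x* = 14/(2*1) = 7.0
Check constraint: 5*7.0 = 35.0 >= -9 -- satisfied.
Step 2: Compute optimal value.
f(x*) = 1*7.0^2 - 14*7.0 = -49.0


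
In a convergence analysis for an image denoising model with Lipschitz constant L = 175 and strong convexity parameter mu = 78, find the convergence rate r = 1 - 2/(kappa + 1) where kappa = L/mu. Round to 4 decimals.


Step 1: Compute the condition number.
kappa = L/mu = 175/78 = 2.2436
Step 2: Compute the convergence rate.
r = 1 - 2/(kappa + 1) = 1 - 2*mu/(L + mu) = (L - mu)/(L + mu) = 97/253 = 0.3834


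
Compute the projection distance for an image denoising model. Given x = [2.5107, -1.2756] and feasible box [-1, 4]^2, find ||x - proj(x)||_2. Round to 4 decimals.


Project each component onto [-1, 4].
clip(2.5107) = 2.5107, clip(-1.2756) = -1.0
Projection = [2.5107, -1.0]
Squared diffs: [0.0, 0.076]
Distance = sqrt(0.076) = 0.2756


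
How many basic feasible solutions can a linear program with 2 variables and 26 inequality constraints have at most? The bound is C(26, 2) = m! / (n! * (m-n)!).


Each vertex corresponds to some choice of n active constraints out of m, so the number of vertices is at most C(m, n) = m! / (n!(m-n)!).
m = 26, n = 2
Numerator: 26 * 25
Denominator: 2! = 2
C(26, 2) = 325


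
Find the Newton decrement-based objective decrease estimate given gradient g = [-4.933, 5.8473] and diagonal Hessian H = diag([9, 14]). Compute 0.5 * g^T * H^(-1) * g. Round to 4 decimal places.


Step 1: H is diagonal, so H^(-1) * g = [-0.5481, 0.4177].
Step 2: g^T H^(-1) g = sum_i g_i^2 / H_ii
  = (-4.933)^2/9 + (5.8473)^2/14
  = 2.7038 + 2.4422 = 5.146
Step 3: Objective decrease = 0.5 * g^T H^(-1) g = 2.573


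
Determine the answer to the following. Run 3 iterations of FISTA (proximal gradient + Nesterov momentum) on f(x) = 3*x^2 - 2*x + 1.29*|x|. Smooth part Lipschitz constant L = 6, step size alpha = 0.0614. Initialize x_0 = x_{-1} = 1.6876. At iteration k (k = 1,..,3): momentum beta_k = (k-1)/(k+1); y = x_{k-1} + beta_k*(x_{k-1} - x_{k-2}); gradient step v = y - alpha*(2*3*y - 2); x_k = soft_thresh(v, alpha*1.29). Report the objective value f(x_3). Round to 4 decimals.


FISTA on f(x) = 3*x^2 - 2*x + 1.29*|x|
L = 6, alpha = 0.0614
Iteration 1: beta = 0.0, y = 1.6876 + 0.0*(1.6876 - 1.6876) = 1.6876
  grad(y) = 8.1256, v = y - alpha*grad = 1.1887
  prox(v) = soft_thresh(1.1887, 0.0792) = 1.1095
Iteration 2: beta = 0.3333, y = 1.1095 + 0.3333*(1.1095 - 1.6876) = 0.9168
  grad(y) = 3.5007, v = y - alpha*grad = 0.7018
  prox(v) = soft_thresh(0.7018, 0.0792) = 0.6226
Iteration 3: beta = 0.5, y = 0.6226 + 0.5*(0.6226 - 1.1095) = 0.3792
  grad(y) = 0.2752, v = y - alpha*grad = 0.3623
  prox(v) = soft_thresh(0.3623, 0.0792) = 0.2831
f(x_3) = 3*0.2831^2 - 2*0.2831 + 1.29*|0.2831| = 0.0394


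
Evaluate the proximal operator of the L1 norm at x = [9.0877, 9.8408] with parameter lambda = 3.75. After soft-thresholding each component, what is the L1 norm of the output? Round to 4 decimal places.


Soft-thresholding with lambda = 3.75:
prox(9.0877) = sign(9.0877)*max(|9.0877| - 3.75, 0) = 5.3377
prox(9.8408) = sign(9.8408)*max(|9.8408| - 3.75, 0) = 6.0908
prox(x) = [5.3377, 6.0908]
||prox(x)||_1 = 5.3377 + 6.0908 = 11.4285


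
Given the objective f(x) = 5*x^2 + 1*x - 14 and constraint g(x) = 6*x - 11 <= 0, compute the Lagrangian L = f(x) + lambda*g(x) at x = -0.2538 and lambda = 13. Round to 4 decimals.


Step 1: Evaluate f(x).
f(-0.2538) = 5*(-0.2538)^2 + 1*(-0.2538) - 14 = -13.9317
Step 2: Evaluate g(x).
g(-0.2538) = 6*-0.2538 - 11 = -12.5228
Step 3: Compute Lagrangian.
L = -13.9317 + 13*-12.5228 = -176.7281
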